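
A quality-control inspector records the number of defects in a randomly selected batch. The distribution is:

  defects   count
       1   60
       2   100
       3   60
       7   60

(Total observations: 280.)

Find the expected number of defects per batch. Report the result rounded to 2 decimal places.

3.07

Total = 280, so P(defects=1) = 60/280, etc.
E[X] = (3/14)·1 + (5/14)·2 + (3/14)·3 + (3/14)·7
     = 43/14 ≈ 3.07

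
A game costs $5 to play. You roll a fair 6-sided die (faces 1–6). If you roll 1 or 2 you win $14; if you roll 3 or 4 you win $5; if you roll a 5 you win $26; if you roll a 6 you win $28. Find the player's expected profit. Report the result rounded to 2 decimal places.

E[payout] = (1/3)·5 + (1/3)·14 + (1/6)·26 + (1/6)·28 = 46/3
Expected profit = 46/3 − 5 = 31/3 ≈ $10.33

$10.33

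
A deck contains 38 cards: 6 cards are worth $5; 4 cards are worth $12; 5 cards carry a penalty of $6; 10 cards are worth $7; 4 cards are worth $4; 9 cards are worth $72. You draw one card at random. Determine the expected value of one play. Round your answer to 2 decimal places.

$20.58

E[payout] = (6/38)·5 + (4/38)·12 + (5/38)·(-6) + (10/38)·7 + (4/38)·4 + (9/38)·72 = 391/19
≈ $20.58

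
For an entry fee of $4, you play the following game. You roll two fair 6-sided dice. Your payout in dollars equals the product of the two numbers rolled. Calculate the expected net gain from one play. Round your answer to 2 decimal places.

$8.25

Distribution of the product of the two numbers rolled: 1 w.p. 1/36, 2 w.p. 1/18, 3 w.p. 1/18, 4 w.p. 1/12, 5 w.p. 1/18, 6 w.p. 1/9, …
E[payout] = (1/36)·1 + (1/18)·2 + (1/18)·3 + (1/12)·4 + (1/18)·5 + (1/9)·6 + (1/18)·8 + (1/36)·9 + (1/18)·10 + (1/9)·12 + (1/18)·15 + (1/36)·16 + (1/18)·18 + (1/18)·20 + (1/18)·24 + (1/36)·25 + (1/18)·30 + (1/36)·36 = 49/4
Expected profit = 49/4 − 4 = 33/4 ≈ $8.25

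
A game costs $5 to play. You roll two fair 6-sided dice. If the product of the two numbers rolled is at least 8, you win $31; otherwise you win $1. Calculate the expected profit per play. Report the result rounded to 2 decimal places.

E[payout] = (7/18)·1 + (11/18)·31 = 58/3
Expected profit = 58/3 − 5 = 43/3 ≈ $14.33

$14.33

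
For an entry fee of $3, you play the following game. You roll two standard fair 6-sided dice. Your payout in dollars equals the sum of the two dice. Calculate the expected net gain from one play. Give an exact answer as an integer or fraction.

$4

Distribution of the sum of the two dice: 2 w.p. 1/36, 3 w.p. 1/18, 4 w.p. 1/12, 5 w.p. 1/9, 6 w.p. 5/36, 7 w.p. 1/6, …
E[payout] = (1/36)·2 + (1/18)·3 + (1/12)·4 + (1/9)·5 + (5/36)·6 + (1/6)·7 + (5/36)·8 + (1/9)·9 + (1/12)·10 + (1/18)·11 + (1/36)·12 = 7
Expected profit = 7 − 3 = 4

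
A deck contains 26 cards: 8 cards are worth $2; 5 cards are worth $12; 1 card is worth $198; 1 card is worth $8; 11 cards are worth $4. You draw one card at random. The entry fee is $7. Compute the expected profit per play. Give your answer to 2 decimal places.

E[payout] = (8/26)·2 + (5/26)·12 + (1/26)·198 + (1/26)·8 + (11/26)·4 = 163/13
Expected profit = 163/13 − 7 = 72/13 ≈ $5.54

$5.54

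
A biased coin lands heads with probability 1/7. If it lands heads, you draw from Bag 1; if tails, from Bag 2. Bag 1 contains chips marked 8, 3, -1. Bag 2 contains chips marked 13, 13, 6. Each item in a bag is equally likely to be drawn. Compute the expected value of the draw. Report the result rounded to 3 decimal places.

9.619

E[X | Bag 1] = (8 + 3 − 1)/3 = 10/3
E[X | Bag 2] = (13 + 13 + 6)/3 = 32/3
E[X] = (1/7)·10/3 + (6/7)·32/3 = 202/21 ≈ 9.619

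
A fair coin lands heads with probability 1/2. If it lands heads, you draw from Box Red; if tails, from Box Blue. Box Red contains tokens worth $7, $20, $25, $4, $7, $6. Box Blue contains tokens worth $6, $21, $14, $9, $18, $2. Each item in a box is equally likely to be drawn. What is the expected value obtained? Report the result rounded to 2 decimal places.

$11.58

E[X | Box Red] = (7 + 20 + 25 + 4 + 7 + 6)/6 = 23/2
E[X | Box Blue] = (6 + 21 + 14 + 9 + 18 + 2)/6 = 35/3
E[X] = (1/2)·23/2 + (1/2)·35/3 = 139/12 ≈ 11.58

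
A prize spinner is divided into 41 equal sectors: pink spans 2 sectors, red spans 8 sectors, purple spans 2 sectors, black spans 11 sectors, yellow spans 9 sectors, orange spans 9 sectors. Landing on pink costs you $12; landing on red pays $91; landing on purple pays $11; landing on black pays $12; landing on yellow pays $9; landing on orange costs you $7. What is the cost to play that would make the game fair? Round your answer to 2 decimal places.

$21.37

E[payout] = (2/41)·(-12) + (8/41)·91 + (2/41)·11 + (11/41)·12 + (9/41)·9 + (9/41)·(-7) = 876/41
Fair fee = E[payout] = 876/41 ≈ $21.37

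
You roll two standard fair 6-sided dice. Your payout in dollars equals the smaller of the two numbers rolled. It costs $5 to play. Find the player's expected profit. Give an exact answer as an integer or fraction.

-89/36 dollars

Distribution of the smaller of the two numbers rolled: 1 w.p. 11/36, 2 w.p. 1/4, 3 w.p. 7/36, 4 w.p. 5/36, 5 w.p. 1/12, 6 w.p. 1/36
E[payout] = (11/36)·1 + (1/4)·2 + (7/36)·3 + (5/36)·4 + (1/12)·5 + (1/36)·6 = 91/36
Expected profit = 91/36 − 5 = -89/36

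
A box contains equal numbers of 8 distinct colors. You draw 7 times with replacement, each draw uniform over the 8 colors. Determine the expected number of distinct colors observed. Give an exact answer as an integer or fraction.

1273609/262144

Let Xⱼ=1 if type j appears at least once. P(Xⱼ=1) = 1 − ((8−1)/8)^7 = 1273609/2097152.
E[#distinct] = 8·1273609/2097152 = 1273609/262144.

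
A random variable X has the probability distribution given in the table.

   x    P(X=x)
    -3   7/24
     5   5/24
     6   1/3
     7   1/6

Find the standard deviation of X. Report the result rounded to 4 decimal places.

E[X] = 10/3, E[X²] = 28
Var(X) = E[X²] − (E[X])² = 28 − 100/9 = 152/9
SD(X) = √(152/9) ≈ 4.1096

4.1096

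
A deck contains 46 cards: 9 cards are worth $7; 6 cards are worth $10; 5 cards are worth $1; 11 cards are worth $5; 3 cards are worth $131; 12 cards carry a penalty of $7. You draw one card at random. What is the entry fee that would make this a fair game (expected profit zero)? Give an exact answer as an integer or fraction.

246/23 dollars

E[payout] = (9/46)·7 + (6/46)·10 + (5/46)·1 + (11/46)·5 + (3/46)·131 + (12/46)·(-7) = 246/23
Fair fee = E[payout] = 246/23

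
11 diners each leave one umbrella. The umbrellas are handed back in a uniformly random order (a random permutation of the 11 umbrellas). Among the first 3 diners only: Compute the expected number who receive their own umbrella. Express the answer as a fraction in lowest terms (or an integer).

Let Xᵢ = 1 if person i gets their own umbrella. For each i, P(Xᵢ=1) = 1/11.
By linearity of expectation, E[X₁+…+X_3] = 3·(1/11) = 3/11.

3/11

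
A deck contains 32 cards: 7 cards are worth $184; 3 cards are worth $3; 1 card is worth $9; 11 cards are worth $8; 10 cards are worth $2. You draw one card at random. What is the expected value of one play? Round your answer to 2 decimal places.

E[payout] = (7/32)·184 + (3/32)·3 + (1/32)·9 + (11/32)·8 + (10/32)·2 = 707/16
≈ $44.19

$44.19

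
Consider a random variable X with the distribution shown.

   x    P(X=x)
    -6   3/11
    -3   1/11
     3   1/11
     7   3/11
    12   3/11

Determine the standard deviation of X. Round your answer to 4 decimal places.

7.1778

E[X] = 39/11, E[X²] = 705/11
Var(X) = E[X²] − (E[X])² = 705/11 − 1521/121 = 6234/121
SD(X) = √(6234/121) ≈ 7.1778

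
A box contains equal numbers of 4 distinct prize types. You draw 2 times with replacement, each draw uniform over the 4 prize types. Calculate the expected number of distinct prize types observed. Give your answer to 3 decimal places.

1.750

Let Xⱼ=1 if type j appears at least once. P(Xⱼ=1) = 1 − ((4−1)/4)^2 = 7/16.
E[#distinct] = 4·7/16 = 7/4.
≈ 1.750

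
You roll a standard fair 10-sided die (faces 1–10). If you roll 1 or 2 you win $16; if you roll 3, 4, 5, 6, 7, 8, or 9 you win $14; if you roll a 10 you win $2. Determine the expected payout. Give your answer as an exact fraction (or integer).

E[payout] = (1/10)·2 + (7/10)·14 + (1/5)·16 = 66/5

66/5 dollars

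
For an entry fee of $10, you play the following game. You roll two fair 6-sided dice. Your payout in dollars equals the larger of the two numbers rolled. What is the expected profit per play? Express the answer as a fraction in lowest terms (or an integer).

-199/36 dollars

Distribution of the larger of the two numbers rolled: 1 w.p. 1/36, 2 w.p. 1/12, 3 w.p. 5/36, 4 w.p. 7/36, 5 w.p. 1/4, 6 w.p. 11/36
E[payout] = (1/36)·1 + (1/12)·2 + (5/36)·3 + (7/36)·4 + (1/4)·5 + (11/36)·6 = 161/36
Expected profit = 161/36 − 10 = -199/36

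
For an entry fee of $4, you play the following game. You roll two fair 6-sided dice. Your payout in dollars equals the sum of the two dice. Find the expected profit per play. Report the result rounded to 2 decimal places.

Distribution of the sum of the two dice: 2 w.p. 1/36, 3 w.p. 1/18, 4 w.p. 1/12, 5 w.p. 1/9, 6 w.p. 5/36, 7 w.p. 1/6, …
E[payout] = (1/36)·2 + (1/18)·3 + (1/12)·4 + (1/9)·5 + (5/36)·6 + (1/6)·7 + (5/36)·8 + (1/9)·9 + (1/12)·10 + (1/18)·11 + (1/36)·12 = 7
Expected profit = 7 − 4 = 3 ≈ $3.00

$3.00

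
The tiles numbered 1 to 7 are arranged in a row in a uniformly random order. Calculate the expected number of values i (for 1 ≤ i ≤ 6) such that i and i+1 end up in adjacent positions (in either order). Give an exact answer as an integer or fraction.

12/7

For each i ∈ {1,…,6}, let Xᵢ = 1 if i and i+1 are adjacent. P(Xᵢ=1) = 2·(7−1)!/7! = 2/7.
By linearity, E[ΣXᵢ] = (6)·(2/7) = 12/7.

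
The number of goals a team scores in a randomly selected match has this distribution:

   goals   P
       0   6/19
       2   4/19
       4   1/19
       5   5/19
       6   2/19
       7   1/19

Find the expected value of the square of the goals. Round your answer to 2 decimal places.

14.63

E[X²] = (6/19)·0 + (4/19)·4 + (1/19)·16 + (5/19)·25 + (2/19)·36 + (1/19)·49
     = 278/19 ≈ 14.63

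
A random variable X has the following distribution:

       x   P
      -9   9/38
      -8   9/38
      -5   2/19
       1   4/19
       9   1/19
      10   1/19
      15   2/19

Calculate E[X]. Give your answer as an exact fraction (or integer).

-67/38

E[X] = (9/38)·(-9) + (9/38)·(-8) + (2/19)·(-5) + (4/19)·1 + (1/19)·9 + (1/19)·10 + (2/19)·15
     = -67/38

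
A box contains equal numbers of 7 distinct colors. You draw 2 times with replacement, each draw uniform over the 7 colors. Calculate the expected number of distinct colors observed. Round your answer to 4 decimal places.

1.8571

Let Xⱼ=1 if type j appears at least once. P(Xⱼ=1) = 1 − ((7−1)/7)^2 = 13/49.
E[#distinct] = 7·13/49 = 13/7.
≈ 1.8571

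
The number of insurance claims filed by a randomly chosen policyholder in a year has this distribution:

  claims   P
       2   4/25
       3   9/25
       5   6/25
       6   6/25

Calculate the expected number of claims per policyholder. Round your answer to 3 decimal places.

E[X] = (4/25)·2 + (9/25)·3 + (6/25)·5 + (6/25)·6
     = 101/25 ≈ 4.040

4.040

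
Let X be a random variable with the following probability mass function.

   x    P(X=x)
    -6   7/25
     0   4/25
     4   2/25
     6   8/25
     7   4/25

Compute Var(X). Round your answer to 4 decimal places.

27.8976

E[X] = (7/25)·(-6) + (4/25)·0 + (2/25)·4 + (8/25)·6 + (4/25)·7 = 42/25
E[X²] = (7/25)·36 + (4/25)·0 + (2/25)·16 + (8/25)·36 + (4/25)·49 = 768/25
Var(X) = 768/25 − (42/25)² = 17436/625 ≈ 27.8976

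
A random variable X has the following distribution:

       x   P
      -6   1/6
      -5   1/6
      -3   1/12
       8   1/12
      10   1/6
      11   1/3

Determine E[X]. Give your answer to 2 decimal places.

E[X] = (1/6)·(-6) + (1/6)·(-5) + (1/12)·(-3) + (1/12)·8 + (1/6)·10 + (1/3)·11
     = 47/12 ≈ 3.92

3.92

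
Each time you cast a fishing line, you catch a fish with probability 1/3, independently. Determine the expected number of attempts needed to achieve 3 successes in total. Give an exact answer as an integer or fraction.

9

By linearity (sum of 3 independent geometric waits), E[trials] = 3/p = 3/(1/3) = 9.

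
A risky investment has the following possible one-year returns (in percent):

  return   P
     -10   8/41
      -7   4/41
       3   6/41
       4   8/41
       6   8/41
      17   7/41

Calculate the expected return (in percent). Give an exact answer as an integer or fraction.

E[X] = (8/41)·(-10) + (4/41)·(-7) + (6/41)·3 + (8/41)·4 + (8/41)·6 + (7/41)·17
     = 109/41

109/41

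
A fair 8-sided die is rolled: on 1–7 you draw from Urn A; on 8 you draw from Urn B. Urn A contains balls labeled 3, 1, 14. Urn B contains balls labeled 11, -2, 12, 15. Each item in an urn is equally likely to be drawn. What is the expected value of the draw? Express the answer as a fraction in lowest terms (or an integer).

E[X | Urn A] = (3 + 1 + 14)/3 = 6
E[X | Urn B] = (11 − 2 + 12 + 15)/4 = 9
E[X] = (7/8)·6 + (1/8)·9 = 51/8

51/8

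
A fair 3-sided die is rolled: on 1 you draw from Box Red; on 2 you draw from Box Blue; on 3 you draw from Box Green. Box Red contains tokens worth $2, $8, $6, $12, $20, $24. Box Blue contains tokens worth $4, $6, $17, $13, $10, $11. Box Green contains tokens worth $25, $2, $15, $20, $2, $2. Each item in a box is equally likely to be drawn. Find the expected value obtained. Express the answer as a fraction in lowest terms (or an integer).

E[X | Box Red] = (2 + 8 + 6 + 12 + 20 + 24)/6 = 12
E[X | Box Blue] = (4 + 6 + 17 + 13 + 10 + 11)/6 = 61/6
E[X | Box Green] = (25 + 2 + 15 + 20 + 2 + 2)/6 = 11
E[X] = (1/3)·12 + (1/3)·61/6 + (1/3)·11 = 199/18

199/18 dollars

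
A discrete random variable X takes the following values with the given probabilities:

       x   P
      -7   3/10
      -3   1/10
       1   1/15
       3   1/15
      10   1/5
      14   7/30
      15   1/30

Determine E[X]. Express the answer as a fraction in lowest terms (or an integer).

109/30

E[X] = (3/10)·(-7) + (1/10)·(-3) + (1/15)·1 + (1/15)·3 + (1/5)·10 + (7/30)·14 + (1/30)·15
     = 109/30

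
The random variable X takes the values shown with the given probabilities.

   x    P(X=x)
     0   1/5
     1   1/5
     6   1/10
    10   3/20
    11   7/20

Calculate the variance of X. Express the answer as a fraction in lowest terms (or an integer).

9331/400

E[X] = (1/5)·0 + (1/5)·1 + (1/10)·6 + (3/20)·10 + (7/20)·11 = 123/20
E[X²] = (1/5)·0 + (1/5)·1 + (1/10)·36 + (3/20)·100 + (7/20)·121 = 1223/20
Var(X) = 1223/20 − (123/20)² = 9331/400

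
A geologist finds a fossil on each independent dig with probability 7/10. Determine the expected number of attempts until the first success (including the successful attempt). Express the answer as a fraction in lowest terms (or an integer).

10/7

For a geometric distribution, E[trials] = 1/p = 1/(7/10) = 10/7.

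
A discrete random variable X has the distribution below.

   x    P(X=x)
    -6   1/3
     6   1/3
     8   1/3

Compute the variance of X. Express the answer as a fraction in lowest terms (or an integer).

344/9

E[X] = (1/3)·(-6) + (1/3)·6 + (1/3)·8 = 8/3
E[X²] = (1/3)·36 + (1/3)·36 + (1/3)·64 = 136/3
Var(X) = 136/3 − (8/3)² = 344/9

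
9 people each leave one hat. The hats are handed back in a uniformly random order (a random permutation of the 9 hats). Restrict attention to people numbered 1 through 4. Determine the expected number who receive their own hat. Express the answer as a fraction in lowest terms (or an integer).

Let Xᵢ = 1 if person i gets their own hat. For each i, P(Xᵢ=1) = 1/9.
By linearity of expectation, E[X₁+…+X_4] = 4·(1/9) = 4/9.

4/9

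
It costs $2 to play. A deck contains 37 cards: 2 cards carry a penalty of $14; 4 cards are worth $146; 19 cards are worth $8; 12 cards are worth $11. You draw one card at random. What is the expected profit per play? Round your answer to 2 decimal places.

$20.70

E[payout] = (2/37)·(-14) + (4/37)·146 + (19/37)·8 + (12/37)·11 = 840/37
Expected profit = 840/37 − 2 = 766/37 ≈ $20.70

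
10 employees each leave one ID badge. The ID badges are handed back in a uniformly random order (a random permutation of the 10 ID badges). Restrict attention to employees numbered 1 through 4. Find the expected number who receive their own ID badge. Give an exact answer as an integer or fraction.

Let Xᵢ = 1 if person i gets their own ID badge. For each i, P(Xᵢ=1) = 1/10.
By linearity of expectation, E[X₁+…+X_4] = 4·(1/10) = 2/5.

2/5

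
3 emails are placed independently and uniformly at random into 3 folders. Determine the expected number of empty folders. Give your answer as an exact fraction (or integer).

8/9

Let Xⱼ=1 if folder j is empty. P(Xⱼ=1) = ((3-1)/3)^3 = 8/27.
By linearity, E[#empty] = 3·8/27 = 8/9.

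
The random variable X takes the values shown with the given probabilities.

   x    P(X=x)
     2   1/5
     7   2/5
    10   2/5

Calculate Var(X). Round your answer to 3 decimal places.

E[X] = (1/5)·2 + (2/5)·7 + (2/5)·10 = 36/5
E[X²] = (1/5)·4 + (2/5)·49 + (2/5)·100 = 302/5
Var(X) = 302/5 − (36/5)² = 214/25 ≈ 8.560

8.560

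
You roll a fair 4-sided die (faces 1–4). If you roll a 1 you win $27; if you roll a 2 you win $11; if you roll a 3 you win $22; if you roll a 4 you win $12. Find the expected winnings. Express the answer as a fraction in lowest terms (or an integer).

$18

E[payout] = (1/4)·11 + (1/4)·12 + (1/4)·22 + (1/4)·27 = 18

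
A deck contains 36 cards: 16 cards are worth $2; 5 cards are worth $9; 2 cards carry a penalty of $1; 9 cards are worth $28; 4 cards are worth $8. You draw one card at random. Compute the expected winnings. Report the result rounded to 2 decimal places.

E[payout] = (16/36)·2 + (5/36)·9 + (2/36)·(-1) + (9/36)·28 + (4/36)·8 = 359/36
≈ $9.97

$9.97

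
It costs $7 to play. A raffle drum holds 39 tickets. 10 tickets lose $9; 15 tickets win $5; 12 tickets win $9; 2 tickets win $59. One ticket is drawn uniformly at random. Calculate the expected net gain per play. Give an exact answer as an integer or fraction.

E[payout] = (10/39)·(-9) + (15/39)·5 + (12/39)·9 + (2/39)·59 = 211/39
Expected profit = 211/39 − 7 = -62/39

-62/39 dollars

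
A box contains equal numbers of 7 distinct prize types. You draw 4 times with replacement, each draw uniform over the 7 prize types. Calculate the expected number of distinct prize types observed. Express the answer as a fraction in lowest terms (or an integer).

Let Xⱼ=1 if type j appears at least once. P(Xⱼ=1) = 1 − ((7−1)/7)^4 = 1105/2401.
E[#distinct] = 7·1105/2401 = 1105/343.

1105/343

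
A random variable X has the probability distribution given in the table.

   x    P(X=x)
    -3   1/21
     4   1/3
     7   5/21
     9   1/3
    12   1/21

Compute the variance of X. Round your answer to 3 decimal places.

E[X] = (1/21)·(-3) + (1/3)·4 + (5/21)·7 + (1/3)·9 + (1/21)·12 = 45/7
E[X²] = (1/21)·9 + (1/3)·16 + (5/21)·49 + (1/3)·81 + (1/21)·144 = 359/7
Var(X) = 359/7 − (45/7)² = 488/49 ≈ 9.959

9.959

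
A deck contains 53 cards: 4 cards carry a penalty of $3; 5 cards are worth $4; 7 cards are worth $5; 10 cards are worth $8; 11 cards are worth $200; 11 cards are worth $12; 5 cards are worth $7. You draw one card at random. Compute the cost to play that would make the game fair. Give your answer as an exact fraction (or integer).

2490/53 dollars

E[payout] = (4/53)·(-3) + (5/53)·4 + (7/53)·5 + (10/53)·8 + (11/53)·200 + (11/53)·12 + (5/53)·7 = 2490/53
Fair fee = E[payout] = 2490/53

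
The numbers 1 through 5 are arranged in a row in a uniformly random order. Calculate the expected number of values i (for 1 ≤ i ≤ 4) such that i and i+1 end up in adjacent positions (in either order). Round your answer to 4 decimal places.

For each i ∈ {1,…,4}, let Xᵢ = 1 if i and i+1 are adjacent. P(Xᵢ=1) = 2·(5−1)!/5! = 2/5.
By linearity, E[ΣXᵢ] = (4)·(2/5) = 8/5.
≈ 1.6000

1.6000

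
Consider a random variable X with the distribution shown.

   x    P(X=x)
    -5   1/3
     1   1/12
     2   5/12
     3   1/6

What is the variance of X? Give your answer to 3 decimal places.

E[X] = (1/3)·(-5) + (1/12)·1 + (5/12)·2 + (1/6)·3 = -1/4
E[X²] = (1/3)·25 + (1/12)·1 + (5/12)·4 + (1/6)·9 = 139/12
Var(X) = 139/12 − (-1/4)² = 553/48 ≈ 11.521

11.521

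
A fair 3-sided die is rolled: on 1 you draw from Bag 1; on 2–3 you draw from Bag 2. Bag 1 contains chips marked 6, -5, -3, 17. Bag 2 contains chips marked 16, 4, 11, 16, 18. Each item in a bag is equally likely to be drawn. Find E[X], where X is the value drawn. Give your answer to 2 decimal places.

9.92

E[X | Bag 1] = (6 − 5 − 3 + 17)/4 = 15/4
E[X | Bag 2] = (16 + 4 + 11 + 16 + 18)/5 = 13
E[X] = (1/3)·15/4 + (2/3)·13 = 119/12 ≈ 9.92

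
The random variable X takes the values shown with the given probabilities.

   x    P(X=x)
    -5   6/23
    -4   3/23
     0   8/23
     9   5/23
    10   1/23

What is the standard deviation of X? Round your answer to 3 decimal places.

5.500

E[X] = 13/23, E[X²] = 703/23
Var(X) = E[X²] − (E[X])² = 703/23 − 169/529 = 16000/529
SD(X) = √(16000/529) ≈ 5.500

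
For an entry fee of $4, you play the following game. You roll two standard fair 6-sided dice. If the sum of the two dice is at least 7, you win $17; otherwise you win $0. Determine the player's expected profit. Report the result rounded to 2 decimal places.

$5.92

E[payout] = (5/12)·0 + (7/12)·17 = 119/12
Expected profit = 119/12 − 4 = 71/12 ≈ $5.92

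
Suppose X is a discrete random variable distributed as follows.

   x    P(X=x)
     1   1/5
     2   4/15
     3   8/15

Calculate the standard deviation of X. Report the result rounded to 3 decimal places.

E[X] = 7/3, E[X²] = 91/15
Var(X) = E[X²] − (E[X])² = 91/15 − 49/9 = 28/45
SD(X) = √(28/45) ≈ 0.789

0.789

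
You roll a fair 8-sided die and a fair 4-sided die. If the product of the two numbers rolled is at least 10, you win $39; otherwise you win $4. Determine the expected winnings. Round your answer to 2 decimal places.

$20.41

E[payout] = (17/32)·4 + (15/32)·39 = 653/32
≈ $20.41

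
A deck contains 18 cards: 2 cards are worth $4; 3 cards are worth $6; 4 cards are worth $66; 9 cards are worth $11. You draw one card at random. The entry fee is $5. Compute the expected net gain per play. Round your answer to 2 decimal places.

$16.61

E[payout] = (2/18)·4 + (3/18)·6 + (4/18)·66 + (9/18)·11 = 389/18
Expected profit = 389/18 − 5 = 299/18 ≈ $16.61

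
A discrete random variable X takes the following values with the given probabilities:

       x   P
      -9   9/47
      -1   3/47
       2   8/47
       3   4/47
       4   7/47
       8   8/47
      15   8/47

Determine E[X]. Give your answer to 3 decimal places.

E[X] = (9/47)·(-9) + (3/47)·(-1) + (8/47)·2 + (4/47)·3 + (7/47)·4 + (8/47)·8 + (8/47)·15
     = 156/47 ≈ 3.319

3.319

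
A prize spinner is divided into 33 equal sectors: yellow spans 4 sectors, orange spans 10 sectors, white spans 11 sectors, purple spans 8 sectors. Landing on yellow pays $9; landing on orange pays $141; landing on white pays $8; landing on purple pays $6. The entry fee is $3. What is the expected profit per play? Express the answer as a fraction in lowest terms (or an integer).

1483/33 dollars

E[payout] = (4/33)·9 + (10/33)·141 + (11/33)·8 + (8/33)·6 = 1582/33
Expected profit = 1582/33 − 3 = 1483/33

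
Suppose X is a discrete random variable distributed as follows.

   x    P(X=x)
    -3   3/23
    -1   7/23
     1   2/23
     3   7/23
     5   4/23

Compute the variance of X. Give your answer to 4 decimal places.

7.2741

E[X] = (3/23)·(-3) + (7/23)·(-1) + (2/23)·1 + (7/23)·3 + (4/23)·5 = 27/23
E[X²] = (3/23)·9 + (7/23)·1 + (2/23)·1 + (7/23)·9 + (4/23)·25 = 199/23
Var(X) = 199/23 − (27/23)² = 3848/529 ≈ 7.2741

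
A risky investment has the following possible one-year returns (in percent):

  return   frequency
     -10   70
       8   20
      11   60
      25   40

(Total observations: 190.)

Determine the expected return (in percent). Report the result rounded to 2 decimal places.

5.89

Total = 190, so P(return=-10) = 70/190, etc.
E[X] = (7/19)·(-10) + (2/19)·8 + (6/19)·11 + (4/19)·25
     = 112/19 ≈ 5.89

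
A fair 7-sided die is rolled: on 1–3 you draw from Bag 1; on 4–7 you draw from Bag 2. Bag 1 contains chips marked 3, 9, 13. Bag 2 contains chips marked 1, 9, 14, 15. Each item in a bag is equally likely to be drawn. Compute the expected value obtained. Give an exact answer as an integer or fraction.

E[X | Bag 1] = (3 + 9 + 13)/3 = 25/3
E[X | Bag 2] = (1 + 9 + 14 + 15)/4 = 39/4
E[X] = (3/7)·25/3 + (4/7)·39/4 = 64/7

64/7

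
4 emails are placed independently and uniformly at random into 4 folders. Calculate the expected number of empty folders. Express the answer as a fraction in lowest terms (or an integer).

Let Xⱼ=1 if folder j is empty. P(Xⱼ=1) = ((4-1)/4)^4 = 81/256.
By linearity, E[#empty] = 4·81/256 = 81/64.

81/64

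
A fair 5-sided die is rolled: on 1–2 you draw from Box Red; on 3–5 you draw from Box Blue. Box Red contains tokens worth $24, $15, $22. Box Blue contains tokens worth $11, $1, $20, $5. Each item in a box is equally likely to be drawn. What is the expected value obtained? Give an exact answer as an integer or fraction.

E[X | Box Red] = (24 + 15 + 22)/3 = 61/3
E[X | Box Blue] = (11 + 1 + 20 + 5)/4 = 37/4
E[X] = (2/5)·61/3 + (3/5)·37/4 = 821/60

821/60 dollars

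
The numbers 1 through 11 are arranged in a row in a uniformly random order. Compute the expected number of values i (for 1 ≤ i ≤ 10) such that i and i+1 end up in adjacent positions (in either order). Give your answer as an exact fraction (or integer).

For each i ∈ {1,…,10}, let Xᵢ = 1 if i and i+1 are adjacent. P(Xᵢ=1) = 2·(11−1)!/11! = 2/11.
By linearity, E[ΣXᵢ] = (10)·(2/11) = 20/11.

20/11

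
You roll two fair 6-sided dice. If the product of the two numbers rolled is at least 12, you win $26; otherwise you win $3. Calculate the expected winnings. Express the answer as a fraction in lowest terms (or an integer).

499/36 dollars

E[payout] = (19/36)·3 + (17/36)·26 = 499/36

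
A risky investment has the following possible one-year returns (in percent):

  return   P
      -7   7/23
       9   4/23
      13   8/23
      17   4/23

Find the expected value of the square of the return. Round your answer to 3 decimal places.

138.043

E[X²] = (7/23)·49 + (4/23)·81 + (8/23)·169 + (4/23)·289
     = 3175/23 ≈ 138.043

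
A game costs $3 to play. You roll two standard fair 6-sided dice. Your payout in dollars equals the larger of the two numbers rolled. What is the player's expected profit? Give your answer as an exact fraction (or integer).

Distribution of the larger of the two numbers rolled: 1 w.p. 1/36, 2 w.p. 1/12, 3 w.p. 5/36, 4 w.p. 7/36, 5 w.p. 1/4, 6 w.p. 11/36
E[payout] = (1/36)·1 + (1/12)·2 + (5/36)·3 + (7/36)·4 + (1/4)·5 + (11/36)·6 = 161/36
Expected profit = 161/36 − 3 = 53/36

53/36 dollars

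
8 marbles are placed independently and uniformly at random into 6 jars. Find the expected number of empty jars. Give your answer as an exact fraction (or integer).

Let Xⱼ=1 if jar j is empty. P(Xⱼ=1) = ((6-1)/6)^8 = 390625/1679616.
By linearity, E[#empty] = 6·390625/1679616 = 390625/279936.

390625/279936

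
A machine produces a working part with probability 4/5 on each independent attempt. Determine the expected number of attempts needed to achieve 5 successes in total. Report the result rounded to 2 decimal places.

By linearity (sum of 5 independent geometric waits), E[trials] = 5/p = 5/(4/5) = 25/4.
≈ 6.25

6.25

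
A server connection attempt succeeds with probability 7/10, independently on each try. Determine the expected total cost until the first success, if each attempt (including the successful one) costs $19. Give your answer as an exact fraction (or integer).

190/7 dollars

E[#attempts] = 1/p = 10/7; E[cost] = 19·10/7 = 190/7.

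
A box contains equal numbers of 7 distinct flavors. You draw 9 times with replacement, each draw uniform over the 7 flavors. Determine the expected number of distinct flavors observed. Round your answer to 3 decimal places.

Let Xⱼ=1 if type j appears at least once. P(Xⱼ=1) = 1 − ((7−1)/7)^9 = 30275911/40353607.
E[#distinct] = 7·30275911/40353607 = 30275911/5764801.
≈ 5.252

5.252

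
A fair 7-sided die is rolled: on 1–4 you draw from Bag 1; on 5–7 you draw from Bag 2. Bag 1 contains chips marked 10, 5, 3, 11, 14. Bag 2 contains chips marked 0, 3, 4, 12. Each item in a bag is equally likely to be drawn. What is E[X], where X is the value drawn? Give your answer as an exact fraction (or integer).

139/20

E[X | Bag 1] = (10 + 5 + 3 + 11 + 14)/5 = 43/5
E[X | Bag 2] = (0 + 3 + 4 + 12)/4 = 19/4
E[X] = (4/7)·43/5 + (3/7)·19/4 = 139/20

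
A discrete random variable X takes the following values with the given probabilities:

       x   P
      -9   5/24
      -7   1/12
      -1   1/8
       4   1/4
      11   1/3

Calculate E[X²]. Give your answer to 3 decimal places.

E[X²] = (5/24)·81 + (1/12)·49 + (1/8)·1 + (1/4)·16 + (1/3)·121
     = 785/12 ≈ 65.417

65.417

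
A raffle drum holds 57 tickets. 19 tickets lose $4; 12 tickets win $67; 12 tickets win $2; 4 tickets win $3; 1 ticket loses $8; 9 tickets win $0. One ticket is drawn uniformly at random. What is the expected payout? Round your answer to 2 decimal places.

E[payout] = (19/57)·(-4) + (12/57)·67 + (12/57)·2 + (4/57)·3 + (1/57)·(-8) + (9/57)·0 = 252/19
≈ $13.26

$13.26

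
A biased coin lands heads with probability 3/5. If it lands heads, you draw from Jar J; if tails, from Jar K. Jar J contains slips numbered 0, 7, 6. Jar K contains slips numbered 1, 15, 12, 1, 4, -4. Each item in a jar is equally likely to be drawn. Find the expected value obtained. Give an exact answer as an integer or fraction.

E[X | Jar J] = (0 + 7 + 6)/3 = 13/3
E[X | Jar K] = (1 + 15 + 12 + 1 + 4 − 4)/6 = 29/6
E[X] = (3/5)·13/3 + (2/5)·29/6 = 68/15

68/15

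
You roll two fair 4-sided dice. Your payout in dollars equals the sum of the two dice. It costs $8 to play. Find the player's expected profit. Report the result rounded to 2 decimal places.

Distribution of the sum of the two dice: 2 w.p. 1/16, 3 w.p. 1/8, 4 w.p. 3/16, 5 w.p. 1/4, 6 w.p. 3/16, 7 w.p. 1/8, …
E[payout] = (1/16)·2 + (1/8)·3 + (3/16)·4 + (1/4)·5 + (3/16)·6 + (1/8)·7 + (1/16)·8 = 5
Expected profit = 5 − 8 = -3 ≈ -$3.00

-$3.00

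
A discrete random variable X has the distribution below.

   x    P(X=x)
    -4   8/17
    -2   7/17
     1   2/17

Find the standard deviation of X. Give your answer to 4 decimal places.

1.6109

E[X] = -44/17, E[X²] = 158/17
Var(X) = E[X²] − (E[X])² = 158/17 − 1936/289 = 750/289
SD(X) = √(750/289) ≈ 1.6109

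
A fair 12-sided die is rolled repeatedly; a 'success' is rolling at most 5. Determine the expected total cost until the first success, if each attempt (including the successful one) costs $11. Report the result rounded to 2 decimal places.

E[#attempts] = 1/p = 12/5; E[cost] = 11·12/5 = 132/5.
≈ 26.40

$26.40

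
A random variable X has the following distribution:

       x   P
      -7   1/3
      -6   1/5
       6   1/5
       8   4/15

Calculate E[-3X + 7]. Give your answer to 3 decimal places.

7.600

E[-3x+7] = (1/3)·28 + (1/5)·25 + (1/5)·(-11) + (4/15)·(-17)
     = 38/5 ≈ 7.600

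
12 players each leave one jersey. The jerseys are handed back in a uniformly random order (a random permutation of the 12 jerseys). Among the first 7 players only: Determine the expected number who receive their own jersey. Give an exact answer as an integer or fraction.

Let Xᵢ = 1 if person i gets their own jersey. For each i, P(Xᵢ=1) = 1/12.
By linearity of expectation, E[X₁+…+X_7] = 7·(1/12) = 7/12.

7/12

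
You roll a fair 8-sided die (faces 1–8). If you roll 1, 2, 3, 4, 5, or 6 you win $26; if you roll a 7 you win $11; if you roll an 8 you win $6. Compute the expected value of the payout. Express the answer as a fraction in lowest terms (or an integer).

173/8 dollars

E[payout] = (1/8)·6 + (1/8)·11 + (3/4)·26 = 173/8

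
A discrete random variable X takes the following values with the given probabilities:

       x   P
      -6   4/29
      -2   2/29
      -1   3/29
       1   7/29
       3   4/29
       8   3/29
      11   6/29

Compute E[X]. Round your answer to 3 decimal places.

2.690

E[X] = (4/29)·(-6) + (2/29)·(-2) + (3/29)·(-1) + (7/29)·1 + (4/29)·3 + (3/29)·8 + (6/29)·11
     = 78/29 ≈ 2.690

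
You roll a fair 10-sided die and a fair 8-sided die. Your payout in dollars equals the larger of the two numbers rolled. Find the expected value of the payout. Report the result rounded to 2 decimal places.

Distribution of the larger of the two numbers rolled: 1 w.p. 1/80, 2 w.p. 3/80, 3 w.p. 1/16, 4 w.p. 7/80, 5 w.p. 9/80, 6 w.p. 11/80, …
E[payout] = (1/80)·1 + (3/80)·2 + (1/16)·3 + (7/80)·4 + (9/80)·5 + (11/80)·6 + (13/80)·7 + (3/16)·8 + (1/10)·9 + (1/10)·10 = 131/20
≈ $6.55

$6.55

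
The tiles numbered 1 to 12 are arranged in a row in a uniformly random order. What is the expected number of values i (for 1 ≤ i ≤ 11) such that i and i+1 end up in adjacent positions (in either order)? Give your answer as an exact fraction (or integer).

11/6

For each i ∈ {1,…,11}, let Xᵢ = 1 if i and i+1 are adjacent. P(Xᵢ=1) = 2·(12−1)!/12! = 2/12.
By linearity, E[ΣXᵢ] = (11)·(2/12) = 11/6.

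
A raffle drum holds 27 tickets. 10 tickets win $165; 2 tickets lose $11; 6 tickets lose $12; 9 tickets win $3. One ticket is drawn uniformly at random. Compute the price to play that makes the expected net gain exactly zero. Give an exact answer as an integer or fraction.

E[payout] = (10/27)·165 + (2/27)·(-11) + (6/27)·(-12) + (9/27)·3 = 1583/27
Fair fee = E[payout] = 1583/27

1583/27 dollars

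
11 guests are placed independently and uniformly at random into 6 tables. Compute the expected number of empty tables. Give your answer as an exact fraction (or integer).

48828125/60466176

Let Xⱼ=1 if table j is empty. P(Xⱼ=1) = ((6-1)/6)^11 = 48828125/362797056.
By linearity, E[#empty] = 6·48828125/362797056 = 48828125/60466176.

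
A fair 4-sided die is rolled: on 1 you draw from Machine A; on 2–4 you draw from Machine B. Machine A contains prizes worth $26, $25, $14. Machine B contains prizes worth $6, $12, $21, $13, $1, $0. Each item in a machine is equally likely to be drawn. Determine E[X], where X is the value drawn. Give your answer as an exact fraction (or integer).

289/24 dollars

E[X | Machine A] = (26 + 25 + 14)/3 = 65/3
E[X | Machine B] = (6 + 12 + 21 + 13 + 1 + 0)/6 = 53/6
E[X] = (1/4)·65/3 + (3/4)·53/6 = 289/24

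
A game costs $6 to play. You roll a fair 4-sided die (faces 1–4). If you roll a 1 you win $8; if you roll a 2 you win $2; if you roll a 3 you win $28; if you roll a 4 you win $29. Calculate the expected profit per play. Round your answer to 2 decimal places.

E[payout] = (1/4)·2 + (1/4)·8 + (1/4)·28 + (1/4)·29 = 67/4
Expected profit = 67/4 − 6 = 43/4 ≈ $10.75

$10.75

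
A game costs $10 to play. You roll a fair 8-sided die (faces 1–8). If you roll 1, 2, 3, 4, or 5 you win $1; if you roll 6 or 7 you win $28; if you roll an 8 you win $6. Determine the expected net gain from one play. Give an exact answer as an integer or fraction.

-13/8 dollars

E[payout] = (5/8)·1 + (1/8)·6 + (1/4)·28 = 67/8
Expected profit = 67/8 − 10 = -13/8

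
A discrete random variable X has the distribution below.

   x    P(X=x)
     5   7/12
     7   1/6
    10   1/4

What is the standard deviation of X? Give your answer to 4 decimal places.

E[X] = 79/12, E[X²] = 191/4
Var(X) = E[X²] − (E[X])² = 191/4 − 6241/144 = 635/144
SD(X) = √(635/144) ≈ 2.0999

2.0999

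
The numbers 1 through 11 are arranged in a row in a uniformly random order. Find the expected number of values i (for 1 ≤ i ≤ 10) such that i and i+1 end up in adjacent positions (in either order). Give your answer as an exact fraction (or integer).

20/11

For each i ∈ {1,…,10}, let Xᵢ = 1 if i and i+1 are adjacent. P(Xᵢ=1) = 2·(11−1)!/11! = 2/11.
By linearity, E[ΣXᵢ] = (10)·(2/11) = 20/11.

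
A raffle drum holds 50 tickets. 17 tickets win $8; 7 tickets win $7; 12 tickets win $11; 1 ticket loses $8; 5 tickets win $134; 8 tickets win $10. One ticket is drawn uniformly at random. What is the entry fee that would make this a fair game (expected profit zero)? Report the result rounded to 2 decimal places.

$21.18

E[payout] = (17/50)·8 + (7/50)·7 + (12/50)·11 + (1/50)·(-8) + (5/50)·134 + (8/50)·10 = 1059/50
Fair fee = E[payout] = 1059/50 ≈ $21.18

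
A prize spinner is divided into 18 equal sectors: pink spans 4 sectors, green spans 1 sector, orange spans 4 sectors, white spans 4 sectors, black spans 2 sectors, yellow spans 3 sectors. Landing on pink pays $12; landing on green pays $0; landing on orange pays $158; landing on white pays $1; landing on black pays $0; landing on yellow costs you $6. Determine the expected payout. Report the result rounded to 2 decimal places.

$37.00

E[payout] = (4/18)·12 + (1/18)·0 + (4/18)·158 + (4/18)·1 + (2/18)·0 + (3/18)·(-6) = 37
≈ $37.00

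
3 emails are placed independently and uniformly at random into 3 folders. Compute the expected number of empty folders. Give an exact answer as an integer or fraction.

8/9

Let Xⱼ=1 if folder j is empty. P(Xⱼ=1) = ((3-1)/3)^3 = 8/27.
By linearity, E[#empty] = 3·8/27 = 8/9.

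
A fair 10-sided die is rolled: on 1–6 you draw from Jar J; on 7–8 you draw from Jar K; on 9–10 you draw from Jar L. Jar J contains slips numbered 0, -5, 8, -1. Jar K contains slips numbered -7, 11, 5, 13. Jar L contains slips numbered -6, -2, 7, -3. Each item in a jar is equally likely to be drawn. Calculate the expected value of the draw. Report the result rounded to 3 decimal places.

E[X | Jar J] = (0 − 5 + 8 − 1)/4 = 1/2
E[X | Jar K] = (-7 + 11 + 5 + 13)/4 = 11/2
E[X | Jar L] = (-6 − 2 + 7 − 3)/4 = -1
E[X] = (3/5)·1/2 + (1/5)·11/2 + (1/5)·(-1) = 6/5 ≈ 1.200

1.200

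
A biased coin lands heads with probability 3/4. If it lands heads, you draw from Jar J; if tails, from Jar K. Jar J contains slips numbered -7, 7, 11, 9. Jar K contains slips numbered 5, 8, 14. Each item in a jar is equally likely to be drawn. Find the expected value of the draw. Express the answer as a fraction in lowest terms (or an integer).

6

E[X | Jar J] = (-7 + 7 + 11 + 9)/4 = 5
E[X | Jar K] = (5 + 8 + 14)/3 = 9
E[X] = (3/4)·5 + (1/4)·9 = 6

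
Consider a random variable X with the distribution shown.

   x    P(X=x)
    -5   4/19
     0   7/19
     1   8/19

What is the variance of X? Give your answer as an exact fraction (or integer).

1908/361

E[X] = (4/19)·(-5) + (7/19)·0 + (8/19)·1 = -12/19
E[X²] = (4/19)·25 + (7/19)·0 + (8/19)·1 = 108/19
Var(X) = 108/19 − (-12/19)² = 1908/361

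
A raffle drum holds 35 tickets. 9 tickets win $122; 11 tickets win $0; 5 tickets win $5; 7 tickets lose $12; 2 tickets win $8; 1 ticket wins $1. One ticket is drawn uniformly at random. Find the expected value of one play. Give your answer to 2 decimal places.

$30.17

E[payout] = (9/35)·122 + (11/35)·0 + (5/35)·5 + (7/35)·(-12) + (2/35)·8 + (1/35)·1 = 1056/35
≈ $30.17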